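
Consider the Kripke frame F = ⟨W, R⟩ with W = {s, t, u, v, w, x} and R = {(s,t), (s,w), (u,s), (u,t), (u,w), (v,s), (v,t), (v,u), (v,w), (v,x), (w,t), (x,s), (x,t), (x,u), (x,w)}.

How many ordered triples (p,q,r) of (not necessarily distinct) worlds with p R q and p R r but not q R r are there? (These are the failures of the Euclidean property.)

35

Enumerating: (s,t,t), (s,t,w), (s,w,w), (u,s,s), (u,t,s), (u,t,t), (u,t,w), (u,w,s), (u,w,w), (v,s,s), (v,s,u), (v,s,x), … and 23 more.
Total: 35.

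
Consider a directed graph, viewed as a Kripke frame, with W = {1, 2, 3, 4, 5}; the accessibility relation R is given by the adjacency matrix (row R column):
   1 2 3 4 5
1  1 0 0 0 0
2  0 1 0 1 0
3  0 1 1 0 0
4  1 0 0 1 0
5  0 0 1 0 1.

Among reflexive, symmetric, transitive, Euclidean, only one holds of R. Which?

Reflexive: yes — every world is R-related to itself.
Symmetric: no — 2 R 4 but not 4 R 2.
Transitive: no — 2 R 4 and 4 R 1, but not 2 R 1.
Euclidean: no — 2 R 4 and 2 R 2, but not 4 R 2.
Only reflexive holds.

reflexive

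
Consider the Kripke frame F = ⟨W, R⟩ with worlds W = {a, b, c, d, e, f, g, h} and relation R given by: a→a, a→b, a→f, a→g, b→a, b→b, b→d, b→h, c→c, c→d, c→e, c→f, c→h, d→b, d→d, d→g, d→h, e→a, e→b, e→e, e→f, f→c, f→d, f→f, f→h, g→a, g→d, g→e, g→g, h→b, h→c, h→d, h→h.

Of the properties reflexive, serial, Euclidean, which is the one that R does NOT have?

Euclidean

Reflexive: yes — every world is R-related to itself.
Serial: yes — every world has a successor (e.g. a R a).
Euclidean: no — a R b and a R f, but not b R f.
Only Euclidean fails.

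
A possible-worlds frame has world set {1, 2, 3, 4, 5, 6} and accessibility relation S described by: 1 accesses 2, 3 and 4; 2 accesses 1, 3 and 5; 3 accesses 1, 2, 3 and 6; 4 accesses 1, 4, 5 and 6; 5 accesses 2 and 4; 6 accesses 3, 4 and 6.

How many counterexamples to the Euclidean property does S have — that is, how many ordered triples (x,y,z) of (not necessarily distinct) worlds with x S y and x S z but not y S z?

Enumerating: (1,2,2), (1,2,4), (1,3,4), (1,4,2), (1,4,3), (2,1,1), (2,1,5), (2,3,5), (2,5,1), (2,5,3), (2,5,5), (3,1,1), … and 18 more.
Total: 30.

30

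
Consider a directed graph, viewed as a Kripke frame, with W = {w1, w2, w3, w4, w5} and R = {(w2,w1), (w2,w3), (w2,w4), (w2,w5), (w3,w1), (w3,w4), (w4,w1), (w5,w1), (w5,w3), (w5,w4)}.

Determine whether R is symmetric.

Symmetric: no — w2 R w1 but not w1 R w2.

No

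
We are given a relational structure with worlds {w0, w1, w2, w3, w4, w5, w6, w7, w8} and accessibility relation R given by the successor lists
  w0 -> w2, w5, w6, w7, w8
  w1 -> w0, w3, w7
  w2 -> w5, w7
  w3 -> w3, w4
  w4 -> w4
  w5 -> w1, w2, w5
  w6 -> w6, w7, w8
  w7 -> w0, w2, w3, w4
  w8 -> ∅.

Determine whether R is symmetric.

No

Symmetric: no — w0 R w2 but not w2 R w0.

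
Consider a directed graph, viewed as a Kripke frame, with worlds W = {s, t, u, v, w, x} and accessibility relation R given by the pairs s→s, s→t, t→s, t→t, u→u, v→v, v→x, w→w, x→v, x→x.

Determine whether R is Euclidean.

Yes

Euclidean: yes — any two successors of a common world are R-related.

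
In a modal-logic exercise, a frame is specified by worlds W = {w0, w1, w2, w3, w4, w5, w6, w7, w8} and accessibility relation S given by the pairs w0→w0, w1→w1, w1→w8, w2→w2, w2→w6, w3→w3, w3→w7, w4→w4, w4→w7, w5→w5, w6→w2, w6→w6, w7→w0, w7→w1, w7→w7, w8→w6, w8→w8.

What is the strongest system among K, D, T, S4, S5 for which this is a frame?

T

Serial (axiom D): yes — every world has a successor (e.g. w0 S w0).
Reflexive (axiom T): yes — every world is S-related to itself.
Transitive (axiom 4): no — w1 S w8 and w8 S w6, but not w1 S w6.
Euclidean (axiom 5): no — w7 S w0 and w7 S w1, but not w0 S w1.
So F validates K, D, T; S4 would additionally require S to be transitive. The strongest is T.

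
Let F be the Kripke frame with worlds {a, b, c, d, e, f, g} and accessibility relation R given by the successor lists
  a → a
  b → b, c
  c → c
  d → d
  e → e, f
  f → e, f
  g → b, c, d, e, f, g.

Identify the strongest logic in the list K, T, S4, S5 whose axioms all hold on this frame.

S4

Reflexive (axiom T): yes — every world is R-related to itself.
Transitive (axiom 4): yes — every two-step R-path is closed by a direct edge.
Euclidean (axiom 5): no — g R b and g R d, but not b R d.
So F validates K, T, S4; S5 would additionally require R to be Euclidean. The strongest is S4.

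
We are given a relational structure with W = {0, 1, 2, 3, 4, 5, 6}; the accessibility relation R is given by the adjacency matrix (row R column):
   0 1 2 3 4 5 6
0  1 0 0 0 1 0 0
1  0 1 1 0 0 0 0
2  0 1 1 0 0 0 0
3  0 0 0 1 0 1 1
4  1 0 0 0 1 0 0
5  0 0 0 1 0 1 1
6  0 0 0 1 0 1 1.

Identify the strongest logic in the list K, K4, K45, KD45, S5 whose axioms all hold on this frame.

Transitive (axiom 4): yes — every two-step R-path is closed by a direct edge.
Euclidean (axiom 5): yes — any two successors of a common world are R-related.
Serial (axiom D): yes — every world has a successor (e.g. 0 R 0).
Reflexive (axiom T): yes — every world is R-related to itself.
So F validates K, K4, K45, KD45, S5. The strongest is S5.

S5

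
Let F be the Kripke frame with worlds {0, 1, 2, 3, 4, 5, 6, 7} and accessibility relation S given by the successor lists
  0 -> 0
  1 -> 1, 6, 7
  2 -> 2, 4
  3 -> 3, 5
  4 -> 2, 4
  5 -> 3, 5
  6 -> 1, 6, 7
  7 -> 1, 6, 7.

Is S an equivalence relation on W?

Yes

Reflexive: yes — every world is S-related to itself.
Symmetric: yes — every pair in S has its reverse in S.
Transitive: yes — every two-step S-path is closed by a direct edge.
So S is an equivalence relation.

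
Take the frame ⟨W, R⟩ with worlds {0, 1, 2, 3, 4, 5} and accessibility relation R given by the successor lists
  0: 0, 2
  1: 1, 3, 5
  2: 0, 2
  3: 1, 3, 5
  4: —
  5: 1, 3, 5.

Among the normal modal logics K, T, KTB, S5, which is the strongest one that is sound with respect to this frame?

K

Reflexive (axiom T): no — 4 is not related to itself.
Symmetric (axiom B): yes — every pair in R has its reverse in R.
Euclidean (axiom 5): yes — any two successors of a common world are R-related.
So F validates K; T would additionally require R to be reflexive. The strongest is K.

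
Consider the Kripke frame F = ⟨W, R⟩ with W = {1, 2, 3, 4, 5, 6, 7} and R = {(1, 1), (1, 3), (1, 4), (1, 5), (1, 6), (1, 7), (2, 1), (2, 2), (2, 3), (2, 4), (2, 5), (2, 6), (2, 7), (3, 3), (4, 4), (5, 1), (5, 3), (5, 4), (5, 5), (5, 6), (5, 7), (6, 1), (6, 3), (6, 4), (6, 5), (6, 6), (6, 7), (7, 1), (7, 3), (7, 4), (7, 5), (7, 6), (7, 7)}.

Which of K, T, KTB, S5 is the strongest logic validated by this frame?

Reflexive (axiom T): yes — every world is R-related to itself.
Symmetric (axiom B): no — 1 R 3 but not 3 R 1.
Euclidean (axiom 5): no — 1 R 3 and 1 R 4, but not 3 R 4.
So F validates K, T; KTB would additionally require R to be symmetric. The strongest is T.

T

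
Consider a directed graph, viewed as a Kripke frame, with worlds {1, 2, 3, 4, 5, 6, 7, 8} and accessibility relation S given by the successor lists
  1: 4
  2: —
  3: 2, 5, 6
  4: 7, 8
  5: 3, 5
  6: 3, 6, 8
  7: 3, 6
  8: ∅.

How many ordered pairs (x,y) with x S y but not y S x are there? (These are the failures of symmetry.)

7

Enumerating: (1,4), (3,2), (4,7), (4,8), (6,8), (7,3), (7,6).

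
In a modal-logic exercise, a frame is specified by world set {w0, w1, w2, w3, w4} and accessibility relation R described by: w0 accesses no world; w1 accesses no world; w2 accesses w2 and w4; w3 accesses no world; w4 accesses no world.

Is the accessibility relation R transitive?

Yes

Transitive: yes — every two-step R-path is closed by a direct edge.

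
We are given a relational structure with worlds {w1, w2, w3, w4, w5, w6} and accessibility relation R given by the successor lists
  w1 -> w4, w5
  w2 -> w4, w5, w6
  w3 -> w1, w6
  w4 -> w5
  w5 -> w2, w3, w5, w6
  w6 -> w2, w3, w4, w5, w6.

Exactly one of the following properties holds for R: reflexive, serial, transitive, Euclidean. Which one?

Reflexive: no — w1 is not related to itself.
Serial: yes — every world has a successor (e.g. w1 R w4).
Transitive: no — w1 R w5 and w5 R w2, but not w1 R w2.
Euclidean: no — w1 R w5 and w1 R w4, but not w5 R w4.
Only serial holds.

serial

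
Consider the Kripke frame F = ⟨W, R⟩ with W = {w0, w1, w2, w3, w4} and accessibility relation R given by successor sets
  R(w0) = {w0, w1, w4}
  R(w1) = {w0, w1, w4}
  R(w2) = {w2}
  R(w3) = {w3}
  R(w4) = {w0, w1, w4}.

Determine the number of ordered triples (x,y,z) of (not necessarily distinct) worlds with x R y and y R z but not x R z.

R is transitive; there are no such tuples.

0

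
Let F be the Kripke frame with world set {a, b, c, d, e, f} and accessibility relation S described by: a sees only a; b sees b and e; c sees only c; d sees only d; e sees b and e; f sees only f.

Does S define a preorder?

Reflexive: yes — every world is S-related to itself.
Transitive: yes — every two-step S-path is closed by a direct edge.
So S is a preorder.

Yes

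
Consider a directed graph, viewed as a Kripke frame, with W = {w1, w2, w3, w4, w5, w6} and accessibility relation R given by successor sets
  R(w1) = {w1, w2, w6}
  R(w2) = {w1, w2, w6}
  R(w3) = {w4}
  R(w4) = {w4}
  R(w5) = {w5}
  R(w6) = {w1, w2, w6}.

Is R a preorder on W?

No

Reflexive: no — w3 is not related to itself.
Transitive: yes — every two-step R-path is closed by a direct edge.
So R is not a preorder.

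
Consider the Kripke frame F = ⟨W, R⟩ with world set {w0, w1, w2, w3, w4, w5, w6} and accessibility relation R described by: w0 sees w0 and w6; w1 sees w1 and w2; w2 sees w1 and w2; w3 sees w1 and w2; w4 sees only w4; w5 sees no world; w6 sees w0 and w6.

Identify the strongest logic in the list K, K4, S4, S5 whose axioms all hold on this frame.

K4

Transitive (axiom 4): yes — every two-step R-path is closed by a direct edge.
Reflexive (axiom T): no — w3 is not related to itself.
Euclidean (axiom 5): yes — any two successors of a common world are R-related.
So F validates K, K4; S4 would additionally require R to be reflexive. The strongest is K4.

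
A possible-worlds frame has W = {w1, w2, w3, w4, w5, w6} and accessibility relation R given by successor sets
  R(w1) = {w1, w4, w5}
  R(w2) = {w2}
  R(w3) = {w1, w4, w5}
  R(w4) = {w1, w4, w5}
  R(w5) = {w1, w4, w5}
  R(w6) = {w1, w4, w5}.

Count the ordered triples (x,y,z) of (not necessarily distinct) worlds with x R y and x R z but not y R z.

R is Euclidean; there are no such tuples.

0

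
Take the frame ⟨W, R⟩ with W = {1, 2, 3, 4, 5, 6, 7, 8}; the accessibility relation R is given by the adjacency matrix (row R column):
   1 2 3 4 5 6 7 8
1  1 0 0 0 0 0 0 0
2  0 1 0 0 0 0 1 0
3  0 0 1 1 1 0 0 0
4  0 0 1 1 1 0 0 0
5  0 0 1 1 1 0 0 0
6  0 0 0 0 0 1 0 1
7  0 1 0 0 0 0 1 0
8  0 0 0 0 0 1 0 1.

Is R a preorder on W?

Reflexive: yes — every world is R-related to itself.
Transitive: yes — every two-step R-path is closed by a direct edge.
So R is a preorder.

Yes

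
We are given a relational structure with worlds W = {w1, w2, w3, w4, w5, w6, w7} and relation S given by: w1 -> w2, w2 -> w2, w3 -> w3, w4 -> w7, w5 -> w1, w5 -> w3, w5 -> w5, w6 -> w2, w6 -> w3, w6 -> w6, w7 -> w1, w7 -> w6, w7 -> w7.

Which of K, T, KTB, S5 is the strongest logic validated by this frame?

K

Reflexive (axiom T): no — w1 is not related to itself.
Symmetric (axiom B): no — w1 S w2 but not w2 S w1.
Euclidean (axiom 5): no — w5 S w1 and w5 S w3, but not w1 S w3.
So F validates K; T would additionally require S to be reflexive. The strongest is K.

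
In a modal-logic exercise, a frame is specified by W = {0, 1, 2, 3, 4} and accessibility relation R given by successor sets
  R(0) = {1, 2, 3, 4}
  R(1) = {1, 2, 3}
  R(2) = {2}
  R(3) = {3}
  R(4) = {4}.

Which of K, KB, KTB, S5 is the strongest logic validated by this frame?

K

Symmetric (axiom B): no — 0 R 1 but not 1 R 0.
Reflexive (axiom T): no — 0 is not related to itself.
Euclidean (axiom 5): no — 0 R 1 and 0 R 4, but not 1 R 4.
So F validates K; KB would additionally require R to be symmetric. The strongest is K.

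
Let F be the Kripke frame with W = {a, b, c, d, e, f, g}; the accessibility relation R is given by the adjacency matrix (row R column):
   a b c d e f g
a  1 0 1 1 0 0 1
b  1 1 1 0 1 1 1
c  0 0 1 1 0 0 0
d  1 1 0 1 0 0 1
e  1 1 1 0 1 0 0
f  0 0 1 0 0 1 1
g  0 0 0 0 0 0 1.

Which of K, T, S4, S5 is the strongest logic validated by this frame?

T

Reflexive (axiom T): yes — every world is R-related to itself.
Transitive (axiom 4): no — a R d and d R b, but not a R b.
Euclidean (axiom 5): no — a R c and a R g, but not c R g.
So F validates K, T; S4 would additionally require R to be transitive. The strongest is T.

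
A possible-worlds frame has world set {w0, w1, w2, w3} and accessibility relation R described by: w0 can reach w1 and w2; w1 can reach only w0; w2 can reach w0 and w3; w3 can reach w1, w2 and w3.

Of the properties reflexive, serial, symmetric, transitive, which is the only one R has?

Reflexive: no — w0 is not related to itself.
Serial: yes — every world has a successor (e.g. w0 R w1).
Symmetric: no — w3 R w1 but not w1 R w3.
Transitive: no — w0 R w2 and w2 R w3, but not w0 R w3.
Only serial holds.

serial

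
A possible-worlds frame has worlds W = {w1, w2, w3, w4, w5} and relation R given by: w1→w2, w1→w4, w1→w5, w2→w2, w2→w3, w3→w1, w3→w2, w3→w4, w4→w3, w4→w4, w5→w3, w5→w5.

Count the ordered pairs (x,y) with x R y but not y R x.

5

Enumerating: (w1,w2), (w1,w4), (w1,w5), (w3,w1), (w5,w3).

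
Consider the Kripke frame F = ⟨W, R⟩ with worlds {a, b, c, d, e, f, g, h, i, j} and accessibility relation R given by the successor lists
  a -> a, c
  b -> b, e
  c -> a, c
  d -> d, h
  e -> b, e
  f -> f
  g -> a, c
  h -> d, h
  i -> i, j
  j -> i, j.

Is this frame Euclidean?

Yes

Euclidean: yes — any two successors of a common world are R-related.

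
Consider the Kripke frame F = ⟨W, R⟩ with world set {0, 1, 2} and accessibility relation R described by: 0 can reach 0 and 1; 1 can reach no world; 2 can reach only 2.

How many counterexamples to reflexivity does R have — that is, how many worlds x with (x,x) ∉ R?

1

Enumerating: 1.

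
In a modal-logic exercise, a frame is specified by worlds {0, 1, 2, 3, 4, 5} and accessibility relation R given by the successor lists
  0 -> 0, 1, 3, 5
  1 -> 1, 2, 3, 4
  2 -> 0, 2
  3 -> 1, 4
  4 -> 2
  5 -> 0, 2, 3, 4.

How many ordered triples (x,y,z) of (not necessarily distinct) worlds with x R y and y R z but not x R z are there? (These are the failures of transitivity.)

Enumerating: (0,1,2), (0,1,4), (0,3,4), (0,5,2), (0,5,4), (1,2,0), (2,0,1), (2,0,3), (2,0,5), (3,1,2), (3,1,3), (3,4,2), (4,2,0), (5,0,1), (5,0,5), (5,3,1).

16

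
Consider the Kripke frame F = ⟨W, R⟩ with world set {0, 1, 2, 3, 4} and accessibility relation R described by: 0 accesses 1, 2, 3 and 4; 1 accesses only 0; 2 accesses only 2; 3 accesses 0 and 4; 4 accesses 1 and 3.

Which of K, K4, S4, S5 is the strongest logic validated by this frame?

K

Transitive (axiom 4): no — 1 R 0 and 0 R 2, but not 1 R 2.
Reflexive (axiom T): no — 0 is not related to itself.
Euclidean (axiom 5): no — 0 R 1 and 0 R 2, but not 1 R 2.
So F validates K; K4 would additionally require R to be transitive. The strongest is K.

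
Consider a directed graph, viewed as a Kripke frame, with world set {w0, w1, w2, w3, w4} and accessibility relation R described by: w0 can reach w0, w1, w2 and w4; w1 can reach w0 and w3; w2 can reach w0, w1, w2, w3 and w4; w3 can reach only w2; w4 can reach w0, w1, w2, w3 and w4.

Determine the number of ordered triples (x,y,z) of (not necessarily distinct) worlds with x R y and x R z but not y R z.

22

Enumerating: (w0,w1,w1), (w0,w1,w2), (w0,w1,w4), (w1,w0,w3), (w1,w3,w0), (w1,w3,w3), (w2,w0,w3), (w2,w1,w1), (w2,w1,w2), (w2,w1,w4), (w2,w3,w0), (w2,w3,w1), … and 10 more.
Total: 22.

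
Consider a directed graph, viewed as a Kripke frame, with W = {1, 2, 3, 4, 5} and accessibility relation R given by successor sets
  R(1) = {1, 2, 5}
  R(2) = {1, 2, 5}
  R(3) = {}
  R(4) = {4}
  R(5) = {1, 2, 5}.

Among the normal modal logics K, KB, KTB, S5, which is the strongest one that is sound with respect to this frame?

Symmetric (axiom B): yes — every pair in R has its reverse in R.
Reflexive (axiom T): no — 3 is not related to itself.
Euclidean (axiom 5): yes — any two successors of a common world are R-related.
So F validates K, KB; KTB would additionally require R to be reflexive. The strongest is KB.

KB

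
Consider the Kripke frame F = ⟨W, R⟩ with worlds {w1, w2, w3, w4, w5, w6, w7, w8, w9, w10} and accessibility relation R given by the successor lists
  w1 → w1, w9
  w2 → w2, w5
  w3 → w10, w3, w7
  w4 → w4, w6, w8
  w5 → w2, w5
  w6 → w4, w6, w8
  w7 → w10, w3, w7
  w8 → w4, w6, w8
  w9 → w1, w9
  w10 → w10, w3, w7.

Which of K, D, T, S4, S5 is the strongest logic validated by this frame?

S5

Serial (axiom D): yes — every world has a successor (e.g. w1 R w1).
Reflexive (axiom T): yes — every world is R-related to itself.
Transitive (axiom 4): yes — every two-step R-path is closed by a direct edge.
Euclidean (axiom 5): yes — any two successors of a common world are R-related.
So F validates K, D, T, S4, S5. The strongest is S5.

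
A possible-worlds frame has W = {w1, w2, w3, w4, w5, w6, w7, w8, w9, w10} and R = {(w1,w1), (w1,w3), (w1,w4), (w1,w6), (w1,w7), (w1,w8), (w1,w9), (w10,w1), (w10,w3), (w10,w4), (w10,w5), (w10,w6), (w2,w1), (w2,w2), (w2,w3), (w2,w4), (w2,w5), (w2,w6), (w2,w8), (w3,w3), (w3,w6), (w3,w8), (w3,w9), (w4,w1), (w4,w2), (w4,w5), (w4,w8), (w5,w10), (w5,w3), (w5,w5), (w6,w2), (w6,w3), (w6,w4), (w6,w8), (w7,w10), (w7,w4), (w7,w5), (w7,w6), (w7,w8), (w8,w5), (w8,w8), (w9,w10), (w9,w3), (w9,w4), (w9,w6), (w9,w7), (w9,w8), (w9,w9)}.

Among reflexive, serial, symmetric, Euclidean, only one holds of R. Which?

Reflexive: no — w4 is not related to itself.
Serial: yes — every world has a successor (e.g. w1 R w1).
Symmetric: no — w1 R w3 but not w3 R w1.
Euclidean: no — w1 R w3 and w1 R w4, but not w3 R w4.
Only serial holds.

serial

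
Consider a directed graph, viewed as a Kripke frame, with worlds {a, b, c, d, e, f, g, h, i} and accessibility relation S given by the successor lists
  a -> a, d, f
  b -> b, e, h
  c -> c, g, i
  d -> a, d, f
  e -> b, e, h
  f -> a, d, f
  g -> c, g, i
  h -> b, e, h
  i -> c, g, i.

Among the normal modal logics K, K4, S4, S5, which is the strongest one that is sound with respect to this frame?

Transitive (axiom 4): yes — every two-step S-path is closed by a direct edge.
Reflexive (axiom T): yes — every world is S-related to itself.
Euclidean (axiom 5): yes — any two successors of a common world are S-related.
So F validates K, K4, S4, S5. The strongest is S5.

S5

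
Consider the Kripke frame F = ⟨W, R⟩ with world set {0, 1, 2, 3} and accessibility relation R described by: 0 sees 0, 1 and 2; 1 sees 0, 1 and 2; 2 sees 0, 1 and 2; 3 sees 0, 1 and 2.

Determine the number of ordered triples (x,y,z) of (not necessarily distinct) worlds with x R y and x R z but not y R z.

R is Euclidean; there are no such tuples.

0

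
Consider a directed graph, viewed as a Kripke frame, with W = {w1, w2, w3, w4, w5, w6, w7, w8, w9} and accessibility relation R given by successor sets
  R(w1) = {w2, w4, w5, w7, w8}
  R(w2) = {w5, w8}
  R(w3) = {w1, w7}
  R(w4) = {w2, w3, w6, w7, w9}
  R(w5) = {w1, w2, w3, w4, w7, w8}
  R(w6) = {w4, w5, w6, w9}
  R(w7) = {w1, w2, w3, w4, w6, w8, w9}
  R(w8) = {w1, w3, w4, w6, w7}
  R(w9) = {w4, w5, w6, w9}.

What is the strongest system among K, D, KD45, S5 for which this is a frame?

D

Serial (axiom D): yes — every world has a successor (e.g. w1 R w2).
Euclidean (axiom 5): no — w1 R w2 and w1 R w4, but not w2 R w4.
Transitive (axiom 4): no — w1 R w4 and w4 R w3, but not w1 R w3.
Reflexive (axiom T): no — w1 is not related to itself.
So F validates K, D; KD45 would additionally require R to be Euclidean and transitive. The strongest is D.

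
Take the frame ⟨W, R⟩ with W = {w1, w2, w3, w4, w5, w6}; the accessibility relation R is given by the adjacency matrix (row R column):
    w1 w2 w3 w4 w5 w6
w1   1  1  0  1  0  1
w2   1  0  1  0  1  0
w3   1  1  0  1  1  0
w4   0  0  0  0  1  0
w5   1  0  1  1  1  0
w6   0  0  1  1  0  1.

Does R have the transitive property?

Transitive: no — w1 R w2 and w2 R w3, but not w1 R w3.

No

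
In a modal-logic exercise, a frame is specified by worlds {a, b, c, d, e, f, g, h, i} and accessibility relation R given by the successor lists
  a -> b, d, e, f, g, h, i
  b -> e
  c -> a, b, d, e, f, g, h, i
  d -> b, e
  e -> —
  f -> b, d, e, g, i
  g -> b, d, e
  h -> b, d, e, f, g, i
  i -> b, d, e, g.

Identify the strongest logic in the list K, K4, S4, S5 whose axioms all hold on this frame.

K4

Transitive (axiom 4): yes — every two-step R-path is closed by a direct edge.
Reflexive (axiom T): no — a is not related to itself.
Euclidean (axiom 5): no — a R b and a R d, but not b R d.
So F validates K, K4; S4 would additionally require R to be reflexive. The strongest is K4.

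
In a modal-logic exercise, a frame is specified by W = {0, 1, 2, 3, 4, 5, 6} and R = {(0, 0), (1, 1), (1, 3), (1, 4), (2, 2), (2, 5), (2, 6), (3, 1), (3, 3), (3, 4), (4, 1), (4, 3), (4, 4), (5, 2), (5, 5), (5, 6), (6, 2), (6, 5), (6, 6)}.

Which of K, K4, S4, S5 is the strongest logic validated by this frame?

Transitive (axiom 4): yes — every two-step R-path is closed by a direct edge.
Reflexive (axiom T): yes — every world is R-related to itself.
Euclidean (axiom 5): yes — any two successors of a common world are R-related.
So F validates K, K4, S4, S5. The strongest is S5.

S5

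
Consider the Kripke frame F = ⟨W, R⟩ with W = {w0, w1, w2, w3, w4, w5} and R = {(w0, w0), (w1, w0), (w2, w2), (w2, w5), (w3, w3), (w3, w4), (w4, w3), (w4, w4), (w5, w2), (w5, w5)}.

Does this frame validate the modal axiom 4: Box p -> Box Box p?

Yes

By correspondence theory, 4 is valid on a frame iff R is transitive.
Transitive: yes — every two-step R-path is closed by a direct edge.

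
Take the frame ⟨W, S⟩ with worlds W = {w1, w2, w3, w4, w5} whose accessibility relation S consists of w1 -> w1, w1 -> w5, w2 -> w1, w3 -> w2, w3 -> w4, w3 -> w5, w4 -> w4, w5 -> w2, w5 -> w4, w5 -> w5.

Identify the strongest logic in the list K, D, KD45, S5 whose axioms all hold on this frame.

Serial (axiom D): yes — every world has a successor (e.g. w1 S w1).
Euclidean (axiom 5): no — w3 S w2 and w3 S w4, but not w2 S w4.
Transitive (axiom 4): no — w1 S w5 and w5 S w2, but not w1 S w2.
Reflexive (axiom T): no — w2 is not related to itself.
So F validates K, D; KD45 would additionally require S to be Euclidean and transitive. The strongest is D.

D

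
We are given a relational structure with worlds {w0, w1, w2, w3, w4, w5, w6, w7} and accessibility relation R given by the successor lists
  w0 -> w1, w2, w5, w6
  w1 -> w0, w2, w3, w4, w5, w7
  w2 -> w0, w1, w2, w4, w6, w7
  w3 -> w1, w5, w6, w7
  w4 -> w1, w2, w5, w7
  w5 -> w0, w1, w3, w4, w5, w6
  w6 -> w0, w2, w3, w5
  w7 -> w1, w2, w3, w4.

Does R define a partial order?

Reflexive: no — w0 is not related to itself.
Transitive: no — w0 R w1 and w1 R w3, but not w0 R w3.
Antisymmetric: no — w0 R w1 and w1 R w0 with w0 ≠ w1.
So R is not a partial order.

No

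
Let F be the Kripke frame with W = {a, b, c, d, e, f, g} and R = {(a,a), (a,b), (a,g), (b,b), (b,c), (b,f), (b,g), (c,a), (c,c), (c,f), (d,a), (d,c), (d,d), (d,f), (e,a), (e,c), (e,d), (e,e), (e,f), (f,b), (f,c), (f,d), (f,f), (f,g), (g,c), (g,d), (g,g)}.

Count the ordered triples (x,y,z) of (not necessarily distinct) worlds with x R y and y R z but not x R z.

26

Enumerating: (a,b,c), (a,b,f), (a,g,c), (a,g,d), (b,c,a), (b,f,d), (b,g,d), (c,a,b), (c,a,g), (c,f,b), (c,f,d), (c,f,g), … and 14 more.
Total: 26.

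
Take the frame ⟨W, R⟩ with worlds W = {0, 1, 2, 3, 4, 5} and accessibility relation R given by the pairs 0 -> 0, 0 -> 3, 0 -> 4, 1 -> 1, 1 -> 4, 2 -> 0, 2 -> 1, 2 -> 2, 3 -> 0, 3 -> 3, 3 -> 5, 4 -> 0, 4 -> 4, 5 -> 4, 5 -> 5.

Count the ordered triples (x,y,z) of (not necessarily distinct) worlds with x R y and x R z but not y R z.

11

Enumerating: (0,3,4), (0,4,3), (1,4,1), (2,0,1), (2,0,2), (2,1,0), (2,1,2), (3,0,5), (3,5,0), (3,5,3), (5,4,5).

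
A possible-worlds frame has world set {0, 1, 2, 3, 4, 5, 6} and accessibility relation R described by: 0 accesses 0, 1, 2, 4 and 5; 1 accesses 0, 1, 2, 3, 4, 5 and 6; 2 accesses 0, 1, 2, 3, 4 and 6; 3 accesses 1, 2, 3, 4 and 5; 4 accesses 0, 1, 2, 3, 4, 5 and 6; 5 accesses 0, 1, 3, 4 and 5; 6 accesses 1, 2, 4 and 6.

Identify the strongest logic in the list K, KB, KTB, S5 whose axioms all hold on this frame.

Symmetric (axiom B): yes — every pair in R has its reverse in R.
Reflexive (axiom T): yes — every world is R-related to itself.
Euclidean (axiom 5): no — 0 R 2 and 0 R 5, but not 2 R 5.
So F validates K, KB, KTB; S5 would additionally require R to be Euclidean. The strongest is KTB.

KTB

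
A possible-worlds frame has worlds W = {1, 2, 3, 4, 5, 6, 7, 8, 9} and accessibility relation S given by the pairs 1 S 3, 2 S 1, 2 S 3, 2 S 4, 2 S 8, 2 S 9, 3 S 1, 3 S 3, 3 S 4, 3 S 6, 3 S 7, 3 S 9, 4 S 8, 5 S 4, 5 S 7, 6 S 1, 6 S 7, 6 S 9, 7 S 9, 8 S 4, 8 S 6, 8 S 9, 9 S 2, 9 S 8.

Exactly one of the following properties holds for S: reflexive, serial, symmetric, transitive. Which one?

Reflexive: no — 1 is not related to itself.
Serial: yes — every world has a successor (e.g. 1 S 3).
Symmetric: no — 2 S 1 but not 1 S 2.
Transitive: no — 1 S 3 and 3 S 4, but not 1 S 4.
Only serial holds.

serial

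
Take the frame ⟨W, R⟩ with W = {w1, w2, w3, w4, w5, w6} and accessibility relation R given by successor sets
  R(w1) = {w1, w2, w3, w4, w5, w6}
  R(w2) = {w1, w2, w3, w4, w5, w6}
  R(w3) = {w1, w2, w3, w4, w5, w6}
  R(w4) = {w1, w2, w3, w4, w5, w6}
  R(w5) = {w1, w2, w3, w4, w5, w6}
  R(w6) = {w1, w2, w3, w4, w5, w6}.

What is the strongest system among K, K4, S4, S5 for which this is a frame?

Transitive (axiom 4): yes — every two-step R-path is closed by a direct edge.
Reflexive (axiom T): yes — every world is R-related to itself.
Euclidean (axiom 5): yes — any two successors of a common world are R-related.
So F validates K, K4, S4, S5. The strongest is S5.

S5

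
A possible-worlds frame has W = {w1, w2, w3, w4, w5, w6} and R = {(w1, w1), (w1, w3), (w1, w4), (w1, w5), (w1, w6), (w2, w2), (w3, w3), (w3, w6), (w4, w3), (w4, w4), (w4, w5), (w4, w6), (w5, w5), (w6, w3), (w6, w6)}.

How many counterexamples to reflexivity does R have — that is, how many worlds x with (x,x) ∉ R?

R is reflexive; there are no such worlds.

0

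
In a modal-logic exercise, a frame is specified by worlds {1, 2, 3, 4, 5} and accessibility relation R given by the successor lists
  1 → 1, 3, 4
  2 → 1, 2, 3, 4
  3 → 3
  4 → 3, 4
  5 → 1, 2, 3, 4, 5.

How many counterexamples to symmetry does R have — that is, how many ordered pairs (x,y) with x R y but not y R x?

Enumerating: (1,3), (1,4), (2,1), (2,3), (2,4), (4,3), (5,1), (5,2), (5,3), (5,4).

10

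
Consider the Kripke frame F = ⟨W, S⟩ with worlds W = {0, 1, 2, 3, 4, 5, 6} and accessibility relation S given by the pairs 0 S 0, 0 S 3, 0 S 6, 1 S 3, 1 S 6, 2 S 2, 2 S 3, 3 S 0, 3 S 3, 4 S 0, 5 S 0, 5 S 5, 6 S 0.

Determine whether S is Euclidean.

No

Euclidean: no — 0 S 3 and 0 S 6, but not 3 S 6.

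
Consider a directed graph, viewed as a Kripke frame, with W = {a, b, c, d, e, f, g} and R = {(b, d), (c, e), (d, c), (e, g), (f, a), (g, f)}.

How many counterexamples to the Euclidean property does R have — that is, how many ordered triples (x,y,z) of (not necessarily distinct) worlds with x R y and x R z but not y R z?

Enumerating: (b,d,d), (c,e,e), (d,c,c), (e,g,g), (f,a,a), (g,f,f).

6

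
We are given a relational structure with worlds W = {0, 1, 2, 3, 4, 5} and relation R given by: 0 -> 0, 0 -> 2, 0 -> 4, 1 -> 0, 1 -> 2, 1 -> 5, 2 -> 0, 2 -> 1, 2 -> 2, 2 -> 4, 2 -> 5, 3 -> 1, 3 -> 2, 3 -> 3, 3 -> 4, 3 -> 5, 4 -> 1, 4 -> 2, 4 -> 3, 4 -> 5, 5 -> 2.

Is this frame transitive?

Transitive: no — 0 R 2 and 2 R 1, but not 0 R 1.

No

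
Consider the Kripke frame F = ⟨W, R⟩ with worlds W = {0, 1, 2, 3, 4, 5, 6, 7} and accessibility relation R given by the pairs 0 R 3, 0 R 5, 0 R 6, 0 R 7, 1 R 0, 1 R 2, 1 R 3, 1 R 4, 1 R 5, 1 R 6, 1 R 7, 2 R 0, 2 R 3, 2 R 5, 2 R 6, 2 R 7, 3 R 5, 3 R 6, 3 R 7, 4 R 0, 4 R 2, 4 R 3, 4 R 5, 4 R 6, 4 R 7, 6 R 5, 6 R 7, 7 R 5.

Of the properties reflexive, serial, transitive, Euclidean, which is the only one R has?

Reflexive: no — 0 is not related to itself.
Serial: no — 5 has no R-successor.
Transitive: yes — every two-step R-path is closed by a direct edge.
Euclidean: no — 0 R 5 and 0 R 3, but not 5 R 3.
Only transitive holds.

transitive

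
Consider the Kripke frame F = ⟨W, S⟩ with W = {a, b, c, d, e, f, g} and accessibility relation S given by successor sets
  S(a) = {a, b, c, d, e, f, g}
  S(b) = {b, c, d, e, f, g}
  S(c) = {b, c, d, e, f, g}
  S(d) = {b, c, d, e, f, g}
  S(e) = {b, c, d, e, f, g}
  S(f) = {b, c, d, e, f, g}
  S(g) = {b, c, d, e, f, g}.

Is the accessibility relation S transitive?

Yes

Transitive: yes — every two-step S-path is closed by a direct edge.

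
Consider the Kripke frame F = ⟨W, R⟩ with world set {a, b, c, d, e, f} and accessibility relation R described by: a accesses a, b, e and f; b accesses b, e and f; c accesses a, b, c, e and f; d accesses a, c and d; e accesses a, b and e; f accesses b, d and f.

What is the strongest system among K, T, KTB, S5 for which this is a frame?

Reflexive (axiom T): yes — every world is R-related to itself.
Symmetric (axiom B): no — a R b but not b R a.
Euclidean (axiom 5): no — a R e and a R f, but not e R f.
So F validates K, T; KTB would additionally require R to be symmetric. The strongest is T.

T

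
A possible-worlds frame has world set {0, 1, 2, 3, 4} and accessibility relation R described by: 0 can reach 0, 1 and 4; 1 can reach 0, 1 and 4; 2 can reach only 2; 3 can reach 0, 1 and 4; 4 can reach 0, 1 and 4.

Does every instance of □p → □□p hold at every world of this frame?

The schema 4 characterises exactly the transitive frames.
Transitive: yes — every two-step R-path is closed by a direct edge.

Yes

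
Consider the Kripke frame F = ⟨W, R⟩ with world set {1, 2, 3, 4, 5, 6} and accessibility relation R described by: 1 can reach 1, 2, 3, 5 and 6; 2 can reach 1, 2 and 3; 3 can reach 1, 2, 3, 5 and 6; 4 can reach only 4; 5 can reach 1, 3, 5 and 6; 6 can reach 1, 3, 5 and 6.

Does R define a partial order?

No

Reflexive: yes — every world is R-related to itself.
Transitive: no — 2 R 1 and 1 R 5, but not 2 R 5.
Antisymmetric: no — 1 R 2 and 2 R 1 with 1 ≠ 2.
So R is not a partial order.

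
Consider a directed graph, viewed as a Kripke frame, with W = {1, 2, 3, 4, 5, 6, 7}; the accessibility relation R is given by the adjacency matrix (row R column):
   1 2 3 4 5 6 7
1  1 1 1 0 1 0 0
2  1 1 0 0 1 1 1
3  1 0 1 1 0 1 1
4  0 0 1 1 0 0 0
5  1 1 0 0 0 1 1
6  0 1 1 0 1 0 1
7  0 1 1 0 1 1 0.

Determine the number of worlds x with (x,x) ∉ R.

Enumerating: 5, 6, 7.

3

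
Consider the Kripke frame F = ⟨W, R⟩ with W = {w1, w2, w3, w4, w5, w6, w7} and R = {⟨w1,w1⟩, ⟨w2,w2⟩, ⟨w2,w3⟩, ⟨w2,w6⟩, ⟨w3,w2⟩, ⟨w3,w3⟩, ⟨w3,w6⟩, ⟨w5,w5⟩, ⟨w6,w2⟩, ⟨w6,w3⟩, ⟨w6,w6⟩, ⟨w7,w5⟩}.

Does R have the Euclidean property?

Euclidean: yes — any two successors of a common world are R-related.

Yes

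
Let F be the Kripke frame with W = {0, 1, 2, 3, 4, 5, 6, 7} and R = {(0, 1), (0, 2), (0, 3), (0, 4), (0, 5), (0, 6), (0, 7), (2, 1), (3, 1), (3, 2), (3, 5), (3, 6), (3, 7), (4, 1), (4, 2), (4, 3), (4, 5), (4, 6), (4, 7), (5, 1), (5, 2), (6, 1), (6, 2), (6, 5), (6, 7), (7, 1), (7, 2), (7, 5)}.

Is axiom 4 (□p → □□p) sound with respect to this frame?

Axiom 4 corresponds to the accessibility relation being transitive.
Transitive: yes — every two-step R-path is closed by a direct edge.

Yes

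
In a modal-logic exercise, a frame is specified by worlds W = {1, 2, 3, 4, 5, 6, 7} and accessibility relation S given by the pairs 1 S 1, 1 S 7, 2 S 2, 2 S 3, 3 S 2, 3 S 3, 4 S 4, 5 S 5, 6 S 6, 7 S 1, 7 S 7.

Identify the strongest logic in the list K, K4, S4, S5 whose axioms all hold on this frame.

Transitive (axiom 4): yes — every two-step S-path is closed by a direct edge.
Reflexive (axiom T): yes — every world is S-related to itself.
Euclidean (axiom 5): yes — any two successors of a common world are S-related.
So F validates K, K4, S4, S5. The strongest is S5.

S5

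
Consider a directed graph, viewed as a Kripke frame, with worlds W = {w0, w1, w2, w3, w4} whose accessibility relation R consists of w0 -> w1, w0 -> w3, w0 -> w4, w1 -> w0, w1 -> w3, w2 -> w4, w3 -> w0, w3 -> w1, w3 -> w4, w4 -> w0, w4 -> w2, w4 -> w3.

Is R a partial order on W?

No

Reflexive: no — w0 is not related to itself.
Transitive: no — w0 R w4 and w4 R w2, but not w0 R w2.
Antisymmetric: no — w0 R w1 and w1 R w0 with w0 ≠ w1.
So R is not a partial order.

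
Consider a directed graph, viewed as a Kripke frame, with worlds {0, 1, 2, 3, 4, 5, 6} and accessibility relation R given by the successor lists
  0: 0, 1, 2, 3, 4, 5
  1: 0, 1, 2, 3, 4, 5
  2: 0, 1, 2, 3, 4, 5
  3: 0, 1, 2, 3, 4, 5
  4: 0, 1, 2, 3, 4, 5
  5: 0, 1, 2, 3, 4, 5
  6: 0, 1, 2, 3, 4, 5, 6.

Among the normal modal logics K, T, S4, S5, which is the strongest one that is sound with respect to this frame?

S4

Reflexive (axiom T): yes — every world is R-related to itself.
Transitive (axiom 4): yes — every two-step R-path is closed by a direct edge.
Euclidean (axiom 5): no — 6 R 0 and 6 R 6, but not 0 R 6.
So F validates K, T, S4; S5 would additionally require R to be Euclidean. The strongest is S4.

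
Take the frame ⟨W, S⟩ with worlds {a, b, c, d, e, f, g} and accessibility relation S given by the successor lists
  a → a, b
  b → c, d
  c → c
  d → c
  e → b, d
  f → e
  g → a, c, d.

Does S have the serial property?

Serial: yes — every world has a successor (e.g. a S a).

Yes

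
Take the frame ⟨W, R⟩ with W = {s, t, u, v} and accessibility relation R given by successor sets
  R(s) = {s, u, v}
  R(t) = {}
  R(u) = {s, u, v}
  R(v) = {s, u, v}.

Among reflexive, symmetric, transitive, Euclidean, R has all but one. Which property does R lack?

reflexive

Reflexive: no — t is not related to itself.
Symmetric: yes — every pair in R has its reverse in R.
Transitive: yes — every two-step R-path is closed by a direct edge.
Euclidean: yes — any two successors of a common world are R-related.
Only reflexive fails.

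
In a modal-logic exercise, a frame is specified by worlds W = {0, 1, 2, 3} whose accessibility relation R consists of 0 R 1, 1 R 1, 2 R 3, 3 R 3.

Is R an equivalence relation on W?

No

Reflexive: no — 0 is not related to itself.
Symmetric: no — 0 R 1 but not 1 R 0.
Transitive: yes — every two-step R-path is closed by a direct edge.
So R is not an equivalence relation.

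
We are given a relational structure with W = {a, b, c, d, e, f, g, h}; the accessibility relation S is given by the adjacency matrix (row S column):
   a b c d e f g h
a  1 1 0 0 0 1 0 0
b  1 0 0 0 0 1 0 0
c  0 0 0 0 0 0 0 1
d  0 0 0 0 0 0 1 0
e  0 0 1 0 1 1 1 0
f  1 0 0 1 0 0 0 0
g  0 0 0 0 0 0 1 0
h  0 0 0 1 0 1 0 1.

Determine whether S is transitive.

Transitive: no — a S f and f S d, but not a S d.

No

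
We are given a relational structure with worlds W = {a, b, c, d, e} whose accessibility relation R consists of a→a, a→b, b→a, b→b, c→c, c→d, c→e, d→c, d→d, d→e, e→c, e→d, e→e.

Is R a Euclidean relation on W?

Euclidean: yes — any two successors of a common world are R-related.

Yes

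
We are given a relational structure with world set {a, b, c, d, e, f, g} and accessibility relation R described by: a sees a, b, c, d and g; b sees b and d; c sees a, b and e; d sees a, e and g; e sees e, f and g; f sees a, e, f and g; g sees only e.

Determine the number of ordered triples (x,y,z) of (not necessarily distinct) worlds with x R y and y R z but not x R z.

Enumerating: (a,c,e), (a,d,e), (a,g,e), (b,d,a), (b,d,e), (b,d,g), (c,a,c), (c,a,d), (c,a,g), (c,b,d), (c,e,f), (c,e,g), … and 10 more.
Total: 22.

22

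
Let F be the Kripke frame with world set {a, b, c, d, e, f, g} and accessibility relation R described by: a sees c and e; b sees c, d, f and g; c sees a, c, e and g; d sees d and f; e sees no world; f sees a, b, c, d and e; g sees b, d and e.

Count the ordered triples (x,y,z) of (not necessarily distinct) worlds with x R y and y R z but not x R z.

Enumerating: (a,c,a), (a,c,g), (b,c,a), (b,c,e), (b,f,a), (b,f,b), (b,f,e), (b,g,b), (b,g,e), (c,g,b), (c,g,d), (d,f,a), … and 11 more.
Total: 23.

23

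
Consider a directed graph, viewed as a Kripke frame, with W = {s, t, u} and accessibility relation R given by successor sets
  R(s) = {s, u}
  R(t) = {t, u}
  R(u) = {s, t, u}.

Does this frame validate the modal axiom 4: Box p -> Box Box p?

The schema 4 characterises exactly the transitive frames.
Transitive: no — s R u and u R t, but not s R t.

No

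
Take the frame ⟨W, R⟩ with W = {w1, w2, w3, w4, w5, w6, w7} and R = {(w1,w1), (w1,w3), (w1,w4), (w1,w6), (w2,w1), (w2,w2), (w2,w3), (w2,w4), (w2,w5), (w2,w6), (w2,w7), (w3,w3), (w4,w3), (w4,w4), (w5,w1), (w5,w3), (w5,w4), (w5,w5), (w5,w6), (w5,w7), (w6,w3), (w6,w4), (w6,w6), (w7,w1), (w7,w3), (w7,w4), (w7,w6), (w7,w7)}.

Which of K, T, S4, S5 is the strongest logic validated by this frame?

Reflexive (axiom T): yes — every world is R-related to itself.
Transitive (axiom 4): yes — every two-step R-path is closed by a direct edge.
Euclidean (axiom 5): no — w1 R w3 and w1 R w4, but not w3 R w4.
So F validates K, T, S4; S5 would additionally require R to be Euclidean. The strongest is S4.

S4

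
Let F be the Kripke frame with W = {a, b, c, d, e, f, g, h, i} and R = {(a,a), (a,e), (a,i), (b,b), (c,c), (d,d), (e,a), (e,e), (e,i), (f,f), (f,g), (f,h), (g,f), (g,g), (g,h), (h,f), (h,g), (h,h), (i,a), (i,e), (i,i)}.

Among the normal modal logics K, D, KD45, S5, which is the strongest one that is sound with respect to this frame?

Serial (axiom D): yes — every world has a successor (e.g. a R a).
Euclidean (axiom 5): yes — any two successors of a common world are R-related.
Transitive (axiom 4): yes — every two-step R-path is closed by a direct edge.
Reflexive (axiom T): yes — every world is R-related to itself.
So F validates K, D, KD45, S5. The strongest is S5.

S5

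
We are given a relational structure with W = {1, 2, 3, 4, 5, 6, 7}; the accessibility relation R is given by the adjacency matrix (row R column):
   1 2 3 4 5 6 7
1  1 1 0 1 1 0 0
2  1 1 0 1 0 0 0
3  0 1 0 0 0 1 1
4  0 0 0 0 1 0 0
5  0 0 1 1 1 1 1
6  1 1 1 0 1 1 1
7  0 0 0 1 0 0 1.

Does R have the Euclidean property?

No

Euclidean: no — 1 R 2 and 1 R 5, but not 2 R 5.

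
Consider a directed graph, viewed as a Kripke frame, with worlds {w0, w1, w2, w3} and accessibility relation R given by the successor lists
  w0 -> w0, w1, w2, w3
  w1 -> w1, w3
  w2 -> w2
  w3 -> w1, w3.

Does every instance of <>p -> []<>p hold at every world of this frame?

By correspondence theory, 5 is valid on a frame iff R is Euclidean.
Euclidean: no — w0 R w1 and w0 R w2, but not w1 R w2.

No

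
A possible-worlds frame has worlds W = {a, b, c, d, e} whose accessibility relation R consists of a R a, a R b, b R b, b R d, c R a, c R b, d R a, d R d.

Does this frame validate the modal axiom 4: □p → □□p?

No

The schema 4 characterises exactly the transitive frames.
Transitive: no — a R b and b R d, but not a R d.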